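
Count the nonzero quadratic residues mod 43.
For prime 43, there are (p-1)/2 = (43-1)/2 = 21 quadratic residues (excluding 0).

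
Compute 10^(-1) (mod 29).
3

Using Extended Euclidean Algorithm:
gcd(10, 29) = 1
Bezout coefficients: 10 × 3 + 29 × -1 = 1
So 10 × 3 ≡ 1 (mod 29)
The inverse is 3 mod 29 = 3
Verification: 10 × 3 = 30 = 1 × 29 + 1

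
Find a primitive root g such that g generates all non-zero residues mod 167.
p - 1 = 166 has prime divisors 2, 83. h is a primitive root mod 167 iff h^(166/q) ≢ 1 (mod 167) for each such q.
h = 2: 2^83 ≡ 1, 2^2 ≡ 4 (mod 167); 2^83 ≡ 1, so not a primitive root.
h = 3: 3^83 ≡ 1, 3^2 ≡ 9 (mod 167); 3^83 ≡ 1, so not a primitive root.
h = 4: 4^83 ≡ 1, 4^2 ≡ 16 (mod 167); 4^83 ≡ 1, so not a primitive root.
h = 5: 5^83 ≡ 166, 5^2 ≡ 25 (mod 167); none is 1, so 5 has order 166 and is a primitive root.
The smallest primitive root mod 167 is g = 5.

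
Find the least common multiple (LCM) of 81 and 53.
4293

First find GCD(81, 53) using the Euclidean algorithm:
81 = 1 × 53 + 28
53 = 1 × 28 + 25
28 = 1 × 25 + 3
25 = 8 × 3 + 1
3 = 3 × 1 + 0
GCD(81, 53) = 1

LCM formula: LCM(a, b) = (a × b) / GCD(a, b)
LCM(81, 53) = (81 × 53) / 1
LCM(81, 53) = 4293 / 1
LCM(81, 53) = 4293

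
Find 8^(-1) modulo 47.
6

Using Extended Euclidean Algorithm:
gcd(8, 47) = 1
Bezout coefficients: 8 × 6 + 47 × -1 = 1
So 8 × 6 ≡ 1 (mod 47)
The inverse is 6 mod 47 = 6
Verification: 8 × 6 = 48 = 1 × 47 + 1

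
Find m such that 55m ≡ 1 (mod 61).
55^(-1) ≡ 10 (mod 61). Verification: 55 × 10 = 550 ≡ 1 (mod 61)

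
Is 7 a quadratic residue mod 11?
By Euler's criterion: 7^{5} ≡ 10 (mod 11). Since this equals -1 (≡ 10), 7 is not a QR.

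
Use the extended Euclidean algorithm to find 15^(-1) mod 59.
Extended GCD: 15(4) + 59(-1) = 1. So 15^(-1) ≡ 4 ≡ 4 (mod 59). Verify: 15 × 4 = 60 ≡ 1 (mod 59)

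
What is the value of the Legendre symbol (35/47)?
(35/47) = 35^{23} mod 47 = -1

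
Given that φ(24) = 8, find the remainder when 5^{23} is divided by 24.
By Euler: 5^{8} ≡ 1 (mod 24) since gcd(5, 24) = 1. 23 = 2×8 + 7. So 5^{23} ≡ 5^{7} ≡ 5 (mod 24)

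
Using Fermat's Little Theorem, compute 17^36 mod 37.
By Fermat's Little Theorem, 17^{36} ≡ 1 (mod 37) since 37 is prime and gcd(17, 37) = 1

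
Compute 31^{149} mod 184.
151

Using successive squaring:
Binary expansion of 149: 10010101
Powers of 31 mod 184 (each is the square of the previous):
  31^1 ≡ 31 (mod 184)
  31^2 ≡ 31² = 961 ≡ 41 (mod 184)
  31^4 ≡ 41² = 1681 ≡ 25 (mod 184)
  31^8 ≡ 25² = 625 ≡ 73 (mod 184)
  31^16 ≡ 73² = 5329 ≡ 177 (mod 184)
  31^32 ≡ 177² = 31329 ≡ 49 (mod 184)
  31^64 ≡ 49² = 2401 ≡ 9 (mod 184)
  31^128 ≡ 9² = 81 ≡ 81 (mod 184)
149 = 128 + 16 + 4 + 1, so 31^149 = 31^128 × 31^16 × 31^4 × 31^1 ≡ 81 × 177 × 25 × 31 (mod 184)
Multiplying step by step:
  81 × 177 = 14337 ≡ 169 (mod 184)
  169 × 25 = 4225 ≡ 177 (mod 184)
  177 × 31 = 5487 ≡ 151 (mod 184)
Result: 31^149 ≡ 151 (mod 184)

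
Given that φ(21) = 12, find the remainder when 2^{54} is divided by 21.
By Euler: 2^{12} ≡ 1 (mod 21) since gcd(2, 21) = 1. 54 = 4×12 + 6. So 2^{54} ≡ 2^{6} ≡ 1 (mod 21)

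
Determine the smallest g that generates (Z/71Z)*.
7

A primitive root g modulo p has order p-1 = 70
Prime divisors of 70: [2, 5, 7]
g is a primitive root iff g^(70/q) ≢ 1 (mod 71) for each prime divisor q
Testing small values:
  g = 2: 2^35 ≡ 1, 2^14 ≡ 54, 2^10 ≡ 30 (mod 71) → 2^35 ≡ 1, not primitive root
  g = 3: 3^35 ≡ 1, 3^14 ≡ 54, 3^10 ≡ 48 (mod 71) → 3^35 ≡ 1, not primitive root
  g = 4: 4^35 ≡ 1, 4^14 ≡ 5, 4^10 ≡ 48 (mod 71) → 4^35 ≡ 1, not primitive root
  g = 5: 5^35 ≡ 1, 5^14 ≡ 57, 5^10 ≡ 1 (mod 71) → 5^35 ≡ 1, not primitive root
  g = 6: 6^35 ≡ 1, 6^14 ≡ 5, 6^10 ≡ 20 (mod 71) → 6^35 ≡ 1, not primitive root
  g = 7: 7^35 ≡ 70, 7^14 ≡ 54, 7^10 ≡ 45 (mod 71) → none is 1, primitive root!
The smallest primitive root is 7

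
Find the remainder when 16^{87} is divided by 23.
By Fermat: 16^{22} ≡ 1 (mod 23). 87 = 3×22 + 21. So 16^{87} ≡ 16^{21} ≡ 13 (mod 23)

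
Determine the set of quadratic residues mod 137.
QRs mod 137: {1, 2, 4, 7, 8, 9, 11, 14, 15, 16, 17, 18, 19, 22, 25, 28, 30, 32, 34, 36, 37, 38, 39, 44, 49, 50, 56, 59, 60, 61, 63, 64, 65, 68, 69, 72, 73, 74, 76, 77, 78, 81, 87, 88, 93, 98, 99, 100, 101, 103, 105, 107, 109, 112, 115, 118, 119, 120, 121, 122, 123, 126, 128, 129, 130, 133, 135, 136}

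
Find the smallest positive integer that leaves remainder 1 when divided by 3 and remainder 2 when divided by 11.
M = 3 × 11 = 33. M₁ = 11, y₁ ≡ 2 (mod 3). M₂ = 3, y₂ ≡ 4 (mod 11). z = 1×11×2 + 2×3×4 ≡ 13 (mod 33). The smallest positive such number is 13.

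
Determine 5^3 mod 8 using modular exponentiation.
3 = 2 + 1 (binary 11). Repeated squaring mod 8: 5^1 ≡ 5; 5^2 ≡ 5² = 25 ≡ 1. Multiply: 5^3 = 5^2 × 5^1 ≡ 1 × 5 (mod 8): 1 × 5 = 5 ≡ 5. So 5^3 ≡ 5 (mod 8).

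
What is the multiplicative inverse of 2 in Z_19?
2^(-1) ≡ 10 (mod 19). Verification: 2 × 10 = 20 ≡ 1 (mod 19)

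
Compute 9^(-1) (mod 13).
9^(-1) ≡ 3 (mod 13). Verification: 9 × 3 = 27 ≡ 1 (mod 13)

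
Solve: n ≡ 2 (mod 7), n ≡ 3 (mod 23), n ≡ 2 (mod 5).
M = 7 × 23 × 5 = 805. M₁ = 115, y₁ ≡ 5 (mod 7). M₂ = 35, y₂ ≡ 2 (mod 23). M₃ = 161, y₃ ≡ 1 (mod 5). n = 2×115×5 + 3×35×2 + 2×161×1 ≡ 72 (mod 805)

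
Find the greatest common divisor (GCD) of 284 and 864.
4

Using the Euclidean algorithm:
284 = 0 × 864 + 284
864 = 3 × 284 + 12
284 = 23 × 12 + 8
12 = 1 × 8 + 4
8 = 2 × 4 + 0

GCD(284, 864) = 4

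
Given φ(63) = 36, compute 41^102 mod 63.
By Euler: 41^{36} ≡ 1 (mod 63) since gcd(41, 63) = 1. 102 = 2×36 + 30. So 41^{102} ≡ 41^{30} ≡ 1 (mod 63)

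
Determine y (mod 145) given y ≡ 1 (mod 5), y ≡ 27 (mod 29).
56

Using the Chinese Remainder Theorem:
M = product of moduli = 145
For equation 1: M_1 = 29, 29 ≡ 4 (mod 5), inverse of 29 mod 5 is 4 (check: 4 × 4 = 16 ≡ 1 (mod 5))
For equation 2: M_2 = 5, 5 ≡ 5 (mod 29), inverse of 5 mod 29 is 6 (check: 5 × 6 = 30 ≡ 1 (mod 29))
Combine: y ≡ Σ r_i×M_i×(M_i⁻¹ mod m_i) = 1×29×4 + 27×5×6 = 116 + 810 = 926
926 mod 145 = 56
y ≡ 56 (mod 145)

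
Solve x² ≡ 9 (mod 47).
The square roots of 9 mod 47 are 3 and 44. Verify: 3² = 9 ≡ 9 (mod 47)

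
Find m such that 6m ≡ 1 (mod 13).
6^(-1) ≡ 11 (mod 13). Verification: 6 × 11 = 66 ≡ 1 (mod 13)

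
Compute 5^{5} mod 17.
14

Using successive squaring:
Binary expansion of 5: 101
Powers of 5 mod 17 (each is the square of the previous):
  5^1 ≡ 5 (mod 17)
  5^2 ≡ 5² = 25 ≡ 8 (mod 17)
  5^4 ≡ 8² = 64 ≡ 13 (mod 17)
5 = 4 + 1, so 5^5 = 5^4 × 5^1 ≡ 13 × 5 (mod 17)
Multiplying step by step:
  13 × 5 = 65 ≡ 14 (mod 17)
Result: 5^5 ≡ 14 (mod 17)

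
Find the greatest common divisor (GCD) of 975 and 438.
3

Using the Euclidean algorithm:
975 = 2 × 438 + 99
438 = 4 × 99 + 42
99 = 2 × 42 + 15
42 = 2 × 15 + 12
15 = 1 × 12 + 3
12 = 4 × 3 + 0

GCD(975, 438) = 3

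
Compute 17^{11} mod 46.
45

Using successive squaring:
Binary expansion of 11: 1011
Powers of 17 mod 46 (each is the square of the previous):
  17^1 ≡ 17 (mod 46)
  17^2 ≡ 17² = 289 ≡ 13 (mod 46)
  17^4 ≡ 13² = 169 ≡ 31 (mod 46)
  17^8 ≡ 31² = 961 ≡ 41 (mod 46)
11 = 8 + 2 + 1, so 17^11 = 17^8 × 17^2 × 17^1 ≡ 41 × 13 × 17 (mod 46)
Multiplying step by step:
  41 × 13 = 533 ≡ 27 (mod 46)
  27 × 17 = 459 ≡ 45 (mod 46)
Result: 17^11 ≡ 45 (mod 46)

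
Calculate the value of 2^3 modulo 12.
3 = 2 + 1 (binary 11). Repeated squaring mod 12: 2^1 ≡ 2; 2^2 ≡ 2² = 4 ≡ 4. Multiply: 2^3 = 2^2 × 2^1 ≡ 4 × 2 (mod 12): 4 × 2 = 8 ≡ 8. So 2^3 ≡ 8 (mod 12).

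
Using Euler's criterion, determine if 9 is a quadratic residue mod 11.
By Euler's criterion: 9^{5} ≡ 1 (mod 11). Since this equals 1, 9 is a QR.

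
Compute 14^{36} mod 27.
1

Using successive squaring:
Binary expansion of 36: 100100
Powers of 14 mod 27 (each is the square of the previous):
  14^1 ≡ 14 (mod 27)
  14^2 ≡ 14² = 196 ≡ 7 (mod 27)
  14^4 ≡ 7² = 49 ≡ 22 (mod 27)
  14^8 ≡ 22² = 484 ≡ 25 (mod 27)
  14^16 ≡ 25² = 625 ≡ 4 (mod 27)
  14^32 ≡ 4² = 16 ≡ 16 (mod 27)
36 = 32 + 4, so 14^36 = 14^32 × 14^4 ≡ 16 × 22 (mod 27)
Multiplying step by step:
  16 × 22 = 352 ≡ 1 (mod 27)
Result: 14^36 ≡ 1 (mod 27)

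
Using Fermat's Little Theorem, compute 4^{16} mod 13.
9

By Fermat's Little Theorem, a^(p-1) ≡ 1 (mod p) for prime p and gcd(a, p) = 1
Here p = 13, so 4^12 ≡ 1 (mod 13)
We can reduce the exponent: 16 mod 12 = 4
So 4^16 ≡ 4^4 (mod 13)
Computing: 4^4 mod 13 = 9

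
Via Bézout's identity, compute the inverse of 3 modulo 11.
Extended GCD: 3(4) + 11(-1) = 1. So 3^(-1) ≡ 4 ≡ 4 (mod 11). Verify: 3 × 4 = 12 ≡ 1 (mod 11)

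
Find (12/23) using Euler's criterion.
(12/23) = 12^{11} mod 23 = 1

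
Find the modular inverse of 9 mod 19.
9^(-1) ≡ 17 (mod 19). Verification: 9 × 17 = 153 ≡ 1 (mod 19)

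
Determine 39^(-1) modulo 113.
39^(-1) ≡ 29 (mod 113). Verification: 39 × 29 = 1131 ≡ 1 (mod 113)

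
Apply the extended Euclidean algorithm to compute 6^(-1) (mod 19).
Extended GCD: 6(-3) + 19(1) = 1. So 6^(-1) ≡ 16 ≡ 16 (mod 19). Verify: 6 × 16 = 96 ≡ 1 (mod 19)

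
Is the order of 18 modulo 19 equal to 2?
Yes, ord_19(18) = 2.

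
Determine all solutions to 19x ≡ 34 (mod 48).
22

Since gcd(19, 48) = 1 divides 34, a solution exists.
Multiply both sides by the inverse of 19 mod 48:
  19^(-1) mod 48 = 43
  x ≡ 43 × 34 ≡ 1462 ≡ 22 (mod 48)
Verification: 19 × 22 = 418 = 8 × 48 + 34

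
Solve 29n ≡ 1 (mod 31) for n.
29^(-1) ≡ 15 (mod 31). Verification: 29 × 15 = 435 ≡ 1 (mod 31)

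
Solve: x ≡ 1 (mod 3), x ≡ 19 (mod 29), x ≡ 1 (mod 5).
M = 3 × 29 × 5 = 435. M₁ = 145, y₁ ≡ 1 (mod 3). M₂ = 15, y₂ ≡ 2 (mod 29). M₃ = 87, y₃ ≡ 3 (mod 5). x = 1×145×1 + 19×15×2 + 1×87×3 ≡ 106 (mod 435)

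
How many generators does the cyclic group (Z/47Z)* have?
22

The number of primitive roots modulo p is φ(p-1) = φ(46)
φ(46) = 22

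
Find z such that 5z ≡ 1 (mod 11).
5^(-1) ≡ 9 (mod 11). Verification: 5 × 9 = 45 ≡ 1 (mod 11)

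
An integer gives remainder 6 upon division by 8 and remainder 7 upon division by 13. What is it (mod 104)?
M = 8 × 13 = 104. M₁ = 13, y₁ ≡ 5 (mod 8). M₂ = 8, y₂ ≡ 5 (mod 13). m = 6×13×5 + 7×8×5 ≡ 46 (mod 104). The smallest positive such number is 46.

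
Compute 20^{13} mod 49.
27

Using successive squaring:
Binary expansion of 13: 1101
Powers of 20 mod 49 (each is the square of the previous):
  20^1 ≡ 20 (mod 49)
  20^2 ≡ 20² = 400 ≡ 8 (mod 49)
  20^4 ≡ 8² = 64 ≡ 15 (mod 49)
  20^8 ≡ 15² = 225 ≡ 29 (mod 49)
13 = 8 + 4 + 1, so 20^13 = 20^8 × 20^4 × 20^1 ≡ 29 × 15 × 20 (mod 49)
Multiplying step by step:
  29 × 15 = 435 ≡ 43 (mod 49)
  43 × 20 = 860 ≡ 27 (mod 49)
Result: 20^13 ≡ 27 (mod 49)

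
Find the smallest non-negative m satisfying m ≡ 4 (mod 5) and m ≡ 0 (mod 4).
M = 5 × 4 = 20. M₁ = 4, y₁ ≡ 4 (mod 5). M₂ = 5, y₂ ≡ 1 (mod 4). m = 4×4×4 + 0×5×1 ≡ 4 (mod 20)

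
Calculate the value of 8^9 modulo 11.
9 = 8 + 1 (binary 1001). Repeated squaring mod 11: 8^1 ≡ 8; 8^2 ≡ 8² = 64 ≡ 9; 8^4 ≡ 9² = 81 ≡ 4; 8^8 ≡ 4² = 16 ≡ 5. Multiply: 8^9 = 8^8 × 8^1 ≡ 5 × 8 (mod 11): 5 × 8 = 40 ≡ 7. So 8^9 ≡ 7 (mod 11).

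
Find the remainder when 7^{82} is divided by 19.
By Fermat: 7^{18} ≡ 1 (mod 19). 82 = 4×18 + 10. So 7^{82} ≡ 7^{10} ≡ 7 (mod 19)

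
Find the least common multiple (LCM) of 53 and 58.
3074

First find GCD(53, 58) using the Euclidean algorithm:
53 = 0 × 58 + 53
58 = 1 × 53 + 5
53 = 10 × 5 + 3
5 = 1 × 3 + 2
3 = 1 × 2 + 1
2 = 2 × 1 + 0
GCD(53, 58) = 1

LCM formula: LCM(a, b) = (a × b) / GCD(a, b)
LCM(53, 58) = (53 × 58) / 1
LCM(53, 58) = 3074 / 1
LCM(53, 58) = 3074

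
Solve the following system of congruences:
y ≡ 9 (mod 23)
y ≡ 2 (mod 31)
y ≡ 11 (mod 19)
6357

Using the Chinese Remainder Theorem:
M = product of moduli = 13547
For equation 1: M_1 = 589, 589 ≡ 14 (mod 23), inverse of 589 mod 23 is 5 (check: 14 × 5 = 70 ≡ 1 (mod 23))
For equation 2: M_2 = 437, 437 ≡ 3 (mod 31), inverse of 437 mod 31 is 21 (check: 3 × 21 = 63 ≡ 1 (mod 31))
For equation 3: M_3 = 713, 713 ≡ 10 (mod 19), inverse of 713 mod 19 is 2 (check: 10 × 2 = 20 ≡ 1 (mod 19))
Combine: y ≡ Σ r_i×M_i×(M_i⁻¹ mod m_i) = 9×589×5 + 2×437×21 + 11×713×2 = 26505 + 18354 + 15686 = 60545
60545 mod 13547 = 6357
y ≡ 6357 (mod 13547)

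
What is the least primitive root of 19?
2

A primitive root g modulo p has order p-1 = 18
Prime divisors of 18: [2, 3]
g is a primitive root iff g^(18/q) ≢ 1 (mod 19) for each prime divisor q
Testing small values:
  g = 2: 2^9 ≡ 18, 2^6 ≡ 7 (mod 19) → none is 1, primitive root!
The smallest primitive root is 2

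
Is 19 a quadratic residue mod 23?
By Euler's criterion: 19^{11} ≡ 22 (mod 23). Since this equals -1 (≡ 22), 19 is not a QR.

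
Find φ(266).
108

Prime factorization: 266 = 2 × 7 × 19
Using the formula φ(n) = n × Π(1 - 1/p) for each prime factor p:
φ(266) = 266 × (1 - 1/2) × (1 - 1/7) × (1 - 1/19)
φ(266) = 108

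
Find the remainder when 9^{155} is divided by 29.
By Fermat: 9^{28} ≡ 1 (mod 29). 155 = 5×28 + 15. So 9^{155} ≡ 9^{15} ≡ 9 (mod 29)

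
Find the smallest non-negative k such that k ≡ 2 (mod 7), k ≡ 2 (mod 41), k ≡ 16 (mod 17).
2872

Using the Chinese Remainder Theorem:
M = product of moduli = 4879
For equation 1: M_1 = 697, 697 ≡ 4 (mod 7), inverse of 697 mod 7 is 2 (check: 4 × 2 = 8 ≡ 1 (mod 7))
For equation 2: M_2 = 119, 119 ≡ 37 (mod 41), inverse of 119 mod 41 is 10 (check: 37 × 10 = 370 ≡ 1 (mod 41))
For equation 3: M_3 = 287, 287 ≡ 15 (mod 17), inverse of 287 mod 17 is 8 (check: 15 × 8 = 120 ≡ 1 (mod 17))
Combine: k ≡ Σ r_i×M_i×(M_i⁻¹ mod m_i) = 2×697×2 + 2×119×10 + 16×287×8 = 2788 + 2380 + 36736 = 41904
41904 mod 4879 = 2872
k ≡ 2872 (mod 4879)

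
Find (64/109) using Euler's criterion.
(64/109) = 64^{54} mod 109 = 1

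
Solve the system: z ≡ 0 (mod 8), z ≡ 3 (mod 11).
M = 8 × 11 = 88. M₁ = 11, y₁ ≡ 3 (mod 8). M₂ = 8, y₂ ≡ 7 (mod 11). z = 0×11×3 + 3×8×7 ≡ 80 (mod 88)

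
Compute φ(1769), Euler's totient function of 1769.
1680

Prime factorization: 1769 = 29 × 61
Using the formula φ(n) = n × Π(1 - 1/p) for each prime factor p:
φ(1769) = 1769 × (1 - 1/29) × (1 - 1/61)
φ(1769) = 1680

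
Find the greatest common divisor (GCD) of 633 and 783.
3

Using the Euclidean algorithm:
633 = 0 × 783 + 633
783 = 1 × 633 + 150
633 = 4 × 150 + 33
150 = 4 × 33 + 18
33 = 1 × 18 + 15
18 = 1 × 15 + 3
15 = 5 × 3 + 0

GCD(633, 783) = 3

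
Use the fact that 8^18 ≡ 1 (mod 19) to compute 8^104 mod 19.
By Fermat: 8^{18} ≡ 1 (mod 19). 104 = 5×18 + 14. So 8^{104} ≡ 8^{14} ≡ 7 (mod 19)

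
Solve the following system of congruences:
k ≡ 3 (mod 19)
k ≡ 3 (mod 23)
3

Using the Chinese Remainder Theorem:
M = product of moduli = 437
For equation 1: M_1 = 23, 23 ≡ 4 (mod 19), inverse of 23 mod 19 is 5 (check: 4 × 5 = 20 ≡ 1 (mod 19))
For equation 2: M_2 = 19, 19 ≡ 19 (mod 23), inverse of 19 mod 23 is 17 (check: 19 × 17 = 323 ≡ 1 (mod 23))
Combine: k ≡ Σ r_i×M_i×(M_i⁻¹ mod m_i) = 3×23×5 + 3×19×17 = 345 + 969 = 1314
1314 mod 437 = 3
k ≡ 3 (mod 437)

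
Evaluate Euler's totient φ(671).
600

Prime factorization: 671 = 11 × 61
Using the formula φ(n) = n × Π(1 - 1/p) for each prime factor p:
φ(671) = 671 × (1 - 1/11) × (1 - 1/61)
φ(671) = 600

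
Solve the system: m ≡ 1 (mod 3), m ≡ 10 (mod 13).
M = 3 × 13 = 39. M₁ = 13, y₁ ≡ 1 (mod 3). M₂ = 3, y₂ ≡ 9 (mod 13). m = 1×13×1 + 10×3×9 ≡ 10 (mod 39)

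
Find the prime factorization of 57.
3 × 19

Divide by primes starting from smallest:
57 ÷ 3 = 19
19 ÷ 19 = 1

57 = 3 × 19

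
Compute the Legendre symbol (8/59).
(8/59) = 8^{29} mod 59 = -1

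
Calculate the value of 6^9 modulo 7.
9 = 8 + 1 (binary 1001). Repeated squaring mod 7: 6^1 ≡ 6; 6^2 ≡ 6² = 36 ≡ 1; 6^4 ≡ 1² = 1 ≡ 1; 6^8 ≡ 1² = 1 ≡ 1. Multiply: 6^9 = 6^8 × 6^1 ≡ 1 × 6 (mod 7): 1 × 6 = 6 ≡ 6. So 6^9 ≡ 6 (mod 7).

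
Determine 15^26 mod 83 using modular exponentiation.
Using repeated squaring. 26 = 16 + 8 + 2 (binary 11010). Repeated squaring mod 83: 15^1 ≡ 15; 15^2 ≡ 15² = 225 ≡ 59; 15^4 ≡ 59² = 3481 ≡ 78; 15^8 ≡ 78² = 6084 ≡ 25; 15^16 ≡ 25² = 625 ≡ 44. Multiply: 15^26 = 15^16 × 15^8 × 15^2 ≡ 44 × 25 × 59 (mod 83): 44 × 25 = 1100 ≡ 21; 21 × 59 = 1239 ≡ 77. So 15^26 ≡ 77 (mod 83).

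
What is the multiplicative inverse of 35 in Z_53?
35^(-1) ≡ 50 (mod 53). Verification: 35 × 50 = 1750 ≡ 1 (mod 53)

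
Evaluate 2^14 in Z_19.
Using repeated squaring. 14 = 8 + 4 + 2 (binary 1110). Repeated squaring mod 19: 2^1 ≡ 2; 2^2 ≡ 2² = 4 ≡ 4; 2^4 ≡ 4² = 16 ≡ 16; 2^8 ≡ 16² = 256 ≡ 9. Multiply: 2^14 = 2^8 × 2^4 × 2^2 ≡ 9 × 16 × 4 (mod 19): 9 × 16 = 144 ≡ 11; 11 × 4 = 44 ≡ 6. So 2^14 ≡ 6 (mod 19).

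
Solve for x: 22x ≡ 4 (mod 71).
26

Since gcd(22, 71) = 1 divides 4, a solution exists.
Multiply both sides by the inverse of 22 mod 71:
  22^(-1) mod 71 = 42
  x ≡ 42 × 4 ≡ 168 ≡ 26 (mod 71)
Verification: 22 × 26 = 572 = 8 × 71 + 4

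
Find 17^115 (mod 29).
Using Fermat: 17^{28} ≡ 1 (mod 29). 115 ≡ 3 (mod 28). So 17^{115} ≡ 17^{3} ≡ 12 (mod 29)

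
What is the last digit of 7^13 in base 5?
Using Fermat: 7^{4} ≡ 1 (mod 5). 13 ≡ 1 (mod 4). So 7^{13} ≡ 7^{1} ≡ 2 (mod 5)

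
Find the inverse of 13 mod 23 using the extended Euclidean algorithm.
Extended GCD: 13(-7) + 23(4) = 1. So 13^(-1) ≡ 16 ≡ 16 (mod 23). Verify: 13 × 16 = 208 ≡ 1 (mod 23)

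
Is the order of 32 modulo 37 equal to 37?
No, the actual order is 36, not 37.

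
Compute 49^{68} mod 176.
81

Using successive squaring:
Binary expansion of 68: 1000100
Powers of 49 mod 176 (each is the square of the previous):
  49^1 ≡ 49 (mod 176)
  49^2 ≡ 49² = 2401 ≡ 113 (mod 176)
  49^4 ≡ 113² = 12769 ≡ 97 (mod 176)
  49^8 ≡ 97² = 9409 ≡ 81 (mod 176)
  49^16 ≡ 81² = 6561 ≡ 49 (mod 176)
  49^32 ≡ 49² = 2401 ≡ 113 (mod 176)
  49^64 ≡ 113² = 12769 ≡ 97 (mod 176)
68 = 64 + 4, so 49^68 = 49^64 × 49^4 ≡ 97 × 97 (mod 176)
Multiplying step by step:
  97 × 97 = 9409 ≡ 81 (mod 176)
Result: 49^68 ≡ 81 (mod 176)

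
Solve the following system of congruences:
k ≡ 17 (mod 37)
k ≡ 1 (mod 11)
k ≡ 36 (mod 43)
12893

Using the Chinese Remainder Theorem:
M = product of moduli = 17501
For equation 1: M_1 = 473, 473 ≡ 29 (mod 37), inverse of 473 mod 37 is 23 (check: 29 × 23 = 667 ≡ 1 (mod 37))
For equation 2: M_2 = 1591, 1591 ≡ 7 (mod 11), inverse of 1591 mod 11 is 8 (check: 7 × 8 = 56 ≡ 1 (mod 11))
For equation 3: M_3 = 407, 407 ≡ 20 (mod 43), inverse of 407 mod 43 is 28 (check: 20 × 28 = 560 ≡ 1 (mod 43))
Combine: k ≡ Σ r_i×M_i×(M_i⁻¹ mod m_i) = 17×473×23 + 1×1591×8 + 36×407×28 = 184943 + 12728 + 410256 = 607927
607927 mod 17501 = 12893
k ≡ 12893 (mod 17501)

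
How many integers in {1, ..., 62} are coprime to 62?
30

Prime factorization: 62 = 2 × 31
Using the formula φ(n) = n × Π(1 - 1/p) for each prime factor p:
φ(62) = 62 × (1 - 1/2) × (1 - 1/31)
φ(62) = 30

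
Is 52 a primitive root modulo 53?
No

To verify, check if 52^(52/q) ≢ 1 (mod 53) for each prime divisor q of 52
Divisors of 52 = 52: [1, 2, 4, 13, 26, 52]
  52^(52/2) = 52^26 ≡ 1 (mod 53)
  52^(52/13) = 52^4 ≡ 1 (mod 53)
Conclusion: 52 is not a primitive root modulo 53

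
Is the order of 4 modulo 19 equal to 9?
Yes, ord_19(4) = 9.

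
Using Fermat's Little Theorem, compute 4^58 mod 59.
By Fermat's Little Theorem, 4^{58} ≡ 1 (mod 59) since 59 is prime and gcd(4, 59) = 1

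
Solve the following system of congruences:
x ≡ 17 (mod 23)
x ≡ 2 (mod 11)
178

Using the Chinese Remainder Theorem:
M = product of moduli = 253
For equation 1: M_1 = 11, 11 ≡ 11 (mod 23), inverse of 11 mod 23 is 21 (check: 11 × 21 = 231 ≡ 1 (mod 23))
For equation 2: M_2 = 23, 23 ≡ 1 (mod 11), inverse of 23 mod 11 is 1 (check: 1 × 1 = 1 ≡ 1 (mod 11))
Combine: x ≡ Σ r_i×M_i×(M_i⁻¹ mod m_i) = 17×11×21 + 2×23×1 = 3927 + 46 = 3973
3973 mod 253 = 178
x ≡ 178 (mod 253)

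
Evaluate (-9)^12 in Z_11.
Using Fermat: (-9)^{10} ≡ 1 (mod 11). 12 ≡ 2 (mod 10). So (-9)^{12} ≡ (-9)^{2} ≡ 4 (mod 11)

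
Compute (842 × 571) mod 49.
43

(842 × 571) = 480782
480782 mod 49 = 43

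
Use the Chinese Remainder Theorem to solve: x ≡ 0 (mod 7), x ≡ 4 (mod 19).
42

Using the Chinese Remainder Theorem:
M = product of moduli = 133
For equation 1: M_1 = 19, 19 ≡ 5 (mod 7), inverse of 19 mod 7 is 3 (check: 5 × 3 = 15 ≡ 1 (mod 7))
For equation 2: M_2 = 7, 7 ≡ 7 (mod 19), inverse of 7 mod 19 is 11 (check: 7 × 11 = 77 ≡ 1 (mod 19))
Combine: x ≡ Σ r_i×M_i×(M_i⁻¹ mod m_i) = 0×19×3 + 4×7×11 = 0 + 308 = 308
308 mod 133 = 42
x ≡ 42 (mod 133)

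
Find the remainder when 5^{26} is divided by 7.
By Fermat: 5^{6} ≡ 1 (mod 7). 26 = 4×6 + 2. So 5^{26} ≡ 5^{2} ≡ 4 (mod 7)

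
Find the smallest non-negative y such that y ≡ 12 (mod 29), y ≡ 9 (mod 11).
273

Using the Chinese Remainder Theorem:
M = product of moduli = 319
For equation 1: M_1 = 11, 11 ≡ 11 (mod 29), inverse of 11 mod 29 is 8 (check: 11 × 8 = 88 ≡ 1 (mod 29))
For equation 2: M_2 = 29, 29 ≡ 7 (mod 11), inverse of 29 mod 11 is 8 (check: 7 × 8 = 56 ≡ 1 (mod 11))
Combine: y ≡ Σ r_i×M_i×(M_i⁻¹ mod m_i) = 12×11×8 + 9×29×8 = 1056 + 2088 = 3144
3144 mod 319 = 273
y ≡ 273 (mod 319)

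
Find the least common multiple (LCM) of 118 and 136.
8024

First find GCD(118, 136) using the Euclidean algorithm:
118 = 0 × 136 + 118
136 = 1 × 118 + 18
118 = 6 × 18 + 10
18 = 1 × 10 + 8
10 = 1 × 8 + 2
8 = 4 × 2 + 0
GCD(118, 136) = 2

LCM formula: LCM(a, b) = (a × b) / GCD(a, b)
LCM(118, 136) = (118 × 136) / 2
LCM(118, 136) = 16048 / 2
LCM(118, 136) = 8024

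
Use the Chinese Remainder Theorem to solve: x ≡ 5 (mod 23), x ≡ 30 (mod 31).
557

Using the Chinese Remainder Theorem:
M = product of moduli = 713
For equation 1: M_1 = 31, 31 ≡ 8 (mod 23), inverse of 31 mod 23 is 3 (check: 8 × 3 = 24 ≡ 1 (mod 23))
For equation 2: M_2 = 23, 23 ≡ 23 (mod 31), inverse of 23 mod 31 is 27 (check: 23 × 27 = 621 ≡ 1 (mod 31))
Combine: x ≡ Σ r_i×M_i×(M_i⁻¹ mod m_i) = 5×31×3 + 30×23×27 = 465 + 18630 = 19095
19095 mod 713 = 557
x ≡ 557 (mod 713)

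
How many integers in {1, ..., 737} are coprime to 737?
660

Prime factorization: 737 = 11 × 67
Using the formula φ(n) = n × Π(1 - 1/p) for each prime factor p:
φ(737) = 737 × (1 - 1/11) × (1 - 1/67)
φ(737) = 660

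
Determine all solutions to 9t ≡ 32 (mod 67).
11

Since gcd(9, 67) = 1 divides 32, a solution exists.
Multiply both sides by the inverse of 9 mod 67:
  9^(-1) mod 67 = 15
  x ≡ 15 × 32 ≡ 480 ≡ 11 (mod 67)
Verification: 9 × 11 = 99 = 1 × 67 + 32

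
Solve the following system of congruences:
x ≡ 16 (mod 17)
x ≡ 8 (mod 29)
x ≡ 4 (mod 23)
10216

Using the Chinese Remainder Theorem:
M = product of moduli = 11339
For equation 1: M_1 = 667, 667 ≡ 4 (mod 17), inverse of 667 mod 17 is 13 (check: 4 × 13 = 52 ≡ 1 (mod 17))
For equation 2: M_2 = 391, 391 ≡ 14 (mod 29), inverse of 391 mod 29 is 27 (check: 14 × 27 = 378 ≡ 1 (mod 29))
For equation 3: M_3 = 493, 493 ≡ 10 (mod 23), inverse of 493 mod 23 is 7 (check: 10 × 7 = 70 ≡ 1 (mod 23))
Combine: x ≡ Σ r_i×M_i×(M_i⁻¹ mod m_i) = 16×667×13 + 8×391×27 + 4×493×7 = 138736 + 84456 + 13804 = 236996
236996 mod 11339 = 10216
x ≡ 10216 (mod 11339)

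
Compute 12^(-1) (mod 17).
10

Using Extended Euclidean Algorithm:
gcd(12, 17) = 1
Bezout coefficients: 12 × -7 + 17 × 5 = 1
So 12 × -7 ≡ 1 (mod 17)
The inverse is -7 mod 17 = 10
Verification: 12 × 10 = 120 = 7 × 17 + 1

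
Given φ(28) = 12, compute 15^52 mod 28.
By Euler: 15^{12} ≡ 1 (mod 28) since gcd(15, 28) = 1. 52 = 4×12 + 4. So 15^{52} ≡ 15^{4} ≡ 1 (mod 28)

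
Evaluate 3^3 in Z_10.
3 = 2 + 1 (binary 11). Repeated squaring mod 10: 3^1 ≡ 3; 3^2 ≡ 3² = 9 ≡ 9. Multiply: 3^3 = 3^2 × 3^1 ≡ 9 × 3 (mod 10): 9 × 3 = 27 ≡ 7. So 3^3 ≡ 7 (mod 10).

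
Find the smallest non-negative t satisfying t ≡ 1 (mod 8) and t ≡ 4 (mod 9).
M = 8 × 9 = 72. M₁ = 9, y₁ ≡ 1 (mod 8). M₂ = 8, y₂ ≡ 8 (mod 9). t = 1×9×1 + 4×8×8 ≡ 49 (mod 72)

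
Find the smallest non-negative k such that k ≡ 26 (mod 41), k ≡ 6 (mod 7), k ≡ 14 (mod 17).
3142

Using the Chinese Remainder Theorem:
M = product of moduli = 4879
For equation 1: M_1 = 119, 119 ≡ 37 (mod 41), inverse of 119 mod 41 is 10 (check: 37 × 10 = 370 ≡ 1 (mod 41))
For equation 2: M_2 = 697, 697 ≡ 4 (mod 7), inverse of 697 mod 7 is 2 (check: 4 × 2 = 8 ≡ 1 (mod 7))
For equation 3: M_3 = 287, 287 ≡ 15 (mod 17), inverse of 287 mod 17 is 8 (check: 15 × 8 = 120 ≡ 1 (mod 17))
Combine: k ≡ Σ r_i×M_i×(M_i⁻¹ mod m_i) = 26×119×10 + 6×697×2 + 14×287×8 = 30940 + 8364 + 32144 = 71448
71448 mod 4879 = 3142
k ≡ 3142 (mod 4879)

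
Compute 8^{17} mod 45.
8

Using successive squaring:
Binary expansion of 17: 10001
Powers of 8 mod 45 (each is the square of the previous):
  8^1 ≡ 8 (mod 45)
  8^2 ≡ 8² = 64 ≡ 19 (mod 45)
  8^4 ≡ 19² = 361 ≡ 1 (mod 45)
  8^8 ≡ 1² = 1 ≡ 1 (mod 45)
  8^16 ≡ 1² = 1 ≡ 1 (mod 45)
17 = 16 + 1, so 8^17 = 8^16 × 8^1 ≡ 1 × 8 (mod 45)
Multiplying step by step:
  1 × 8 = 8 ≡ 8 (mod 45)
Result: 8^17 ≡ 8 (mod 45)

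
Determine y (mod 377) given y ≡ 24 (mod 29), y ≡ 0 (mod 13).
169

Using the Chinese Remainder Theorem:
M = product of moduli = 377
For equation 1: M_1 = 13, 13 ≡ 13 (mod 29), inverse of 13 mod 29 is 9 (check: 13 × 9 = 117 ≡ 1 (mod 29))
For equation 2: M_2 = 29, 29 ≡ 3 (mod 13), inverse of 29 mod 13 is 9 (check: 3 × 9 = 27 ≡ 1 (mod 13))
Combine: y ≡ Σ r_i×M_i×(M_i⁻¹ mod m_i) = 24×13×9 + 0×29×9 = 2808 + 0 = 2808
2808 mod 377 = 169
y ≡ 169 (mod 377)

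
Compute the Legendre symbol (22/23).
(22/23) = 22^{11} mod 23 = -1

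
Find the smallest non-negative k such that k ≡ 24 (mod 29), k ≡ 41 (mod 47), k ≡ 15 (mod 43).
39145

Using the Chinese Remainder Theorem:
M = product of moduli = 58609
For equation 1: M_1 = 2021, 2021 ≡ 20 (mod 29), inverse of 2021 mod 29 is 16 (check: 20 × 16 = 320 ≡ 1 (mod 29))
For equation 2: M_2 = 1247, 1247 ≡ 25 (mod 47), inverse of 1247 mod 47 is 32 (check: 25 × 32 = 800 ≡ 1 (mod 47))
For equation 3: M_3 = 1363, 1363 ≡ 30 (mod 43), inverse of 1363 mod 43 is 33 (check: 30 × 33 = 990 ≡ 1 (mod 43))
Combine: k ≡ Σ r_i×M_i×(M_i⁻¹ mod m_i) = 24×2021×16 + 41×1247×32 + 15×1363×33 = 776064 + 1636064 + 674685 = 3086813
3086813 mod 58609 = 39145
k ≡ 39145 (mod 58609)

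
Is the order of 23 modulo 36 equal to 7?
No, the actual order is 6, not 7.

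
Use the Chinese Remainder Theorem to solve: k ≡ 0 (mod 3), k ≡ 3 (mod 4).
M = 3 × 4 = 12. M₁ = 4, y₁ ≡ 1 (mod 3). M₂ = 3, y₂ ≡ 3 (mod 4). k = 0×4×1 + 3×3×3 ≡ 3 (mod 12)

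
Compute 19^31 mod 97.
Using repeated squaring. 31 = 16 + 8 + 4 + 2 + 1 (binary 11111). Repeated squaring mod 97: 19^1 ≡ 19; 19^2 ≡ 19² = 361 ≡ 70; 19^4 ≡ 70² = 4900 ≡ 50; 19^8 ≡ 50² = 2500 ≡ 75; 19^16 ≡ 75² = 5625 ≡ 96. Multiply: 19^31 = 19^16 × 19^8 × 19^4 × 19^2 × 19^1 ≡ 96 × 75 × 50 × 70 × 19 (mod 97): 96 × 75 = 7200 ≡ 22; 22 × 50 = 1100 ≡ 33; 33 × 70 = 2310 ≡ 79; 79 × 19 = 1501 ≡ 46. So 19^31 ≡ 46 (mod 97).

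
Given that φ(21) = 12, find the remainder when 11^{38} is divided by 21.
By Euler: 11^{12} ≡ 1 (mod 21) since gcd(11, 21) = 1. 38 = 3×12 + 2. So 11^{38} ≡ 11^{2} ≡ 16 (mod 21)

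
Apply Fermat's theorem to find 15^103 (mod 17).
By Fermat: 15^{16} ≡ 1 (mod 17). 103 = 6×16 + 7. So 15^{103} ≡ 15^{7} ≡ 8 (mod 17)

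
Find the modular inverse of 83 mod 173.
83^(-1) ≡ 148 (mod 173). Verification: 83 × 148 = 12284 ≡ 1 (mod 173)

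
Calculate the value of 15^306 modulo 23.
Using Fermat: 15^{22} ≡ 1 (mod 23). 306 ≡ 20 (mod 22). So 15^{306} ≡ 15^{20} ≡ 9 (mod 23)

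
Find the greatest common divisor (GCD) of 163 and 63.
1

Using the Euclidean algorithm:
163 = 2 × 63 + 37
63 = 1 × 37 + 26
37 = 1 × 26 + 11
26 = 2 × 11 + 4
11 = 2 × 4 + 3
4 = 1 × 3 + 1
3 = 3 × 1 + 0

GCD(163, 63) = 1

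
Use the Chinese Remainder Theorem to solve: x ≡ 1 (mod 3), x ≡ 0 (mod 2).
M = 3 × 2 = 6. M₁ = 2, y₁ ≡ 2 (mod 3). M₂ = 3, y₂ ≡ 1 (mod 2). x = 1×2×2 + 0×3×1 ≡ 4 (mod 6)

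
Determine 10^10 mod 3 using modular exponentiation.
10 ≡ 1 (mod 3). 10 = 8 + 2 (binary 1010). Repeated squaring mod 3: 1^1 ≡ 1; 1^2 ≡ 1² = 1 ≡ 1; 1^4 ≡ 1² = 1 ≡ 1; 1^8 ≡ 1² = 1 ≡ 1. Multiply: 10^10 ≡ 1^8 × 1^2 ≡ 1 × 1 (mod 3): 1 × 1 = 1 ≡ 1. So 10^10 ≡ 1 (mod 3).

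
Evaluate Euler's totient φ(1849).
1806

Prime factorization: 1849 = 43^2
Using the formula φ(n) = n × Π(1 - 1/p) for each prime factor p:
φ(1849) = 1849 × (1 - 1/43)
φ(1849) = 1806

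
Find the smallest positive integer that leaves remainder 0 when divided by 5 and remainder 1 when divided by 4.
M = 5 × 4 = 20. M₁ = 4, y₁ ≡ 4 (mod 5). M₂ = 5, y₂ ≡ 1 (mod 4). t = 0×4×4 + 1×5×1 ≡ 5 (mod 20). The smallest positive such number is 5.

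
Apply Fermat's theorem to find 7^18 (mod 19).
By Fermat's Little Theorem, 7^{18} ≡ 1 (mod 19) since 19 is prime and gcd(7, 19) = 1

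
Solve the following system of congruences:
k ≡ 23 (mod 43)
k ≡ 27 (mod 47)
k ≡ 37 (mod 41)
30295

Using the Chinese Remainder Theorem:
M = product of moduli = 82861
For equation 1: M_1 = 1927, 1927 ≡ 35 (mod 43), inverse of 1927 mod 43 is 16 (check: 35 × 16 = 560 ≡ 1 (mod 43))
For equation 2: M_2 = 1763, 1763 ≡ 24 (mod 47), inverse of 1763 mod 47 is 2 (check: 24 × 2 = 48 ≡ 1 (mod 47))
For equation 3: M_3 = 2021, 2021 ≡ 12 (mod 41), inverse of 2021 mod 41 is 24 (check: 12 × 24 = 288 ≡ 1 (mod 41))
Combine: k ≡ Σ r_i×M_i×(M_i⁻¹ mod m_i) = 23×1927×16 + 27×1763×2 + 37×2021×24 = 709136 + 95202 + 1794648 = 2598986
2598986 mod 82861 = 30295
k ≡ 30295 (mod 82861)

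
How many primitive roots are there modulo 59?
Number of primitive roots mod 59 = φ(58) = 28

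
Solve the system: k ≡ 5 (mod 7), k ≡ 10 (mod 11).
M = 7 × 11 = 77. M₁ = 11, y₁ ≡ 2 (mod 7). M₂ = 7, y₂ ≡ 8 (mod 11). k = 5×11×2 + 10×7×8 ≡ 54 (mod 77)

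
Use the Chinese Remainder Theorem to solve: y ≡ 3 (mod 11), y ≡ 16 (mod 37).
201

Using the Chinese Remainder Theorem:
M = product of moduli = 407
For equation 1: M_1 = 37, 37 ≡ 4 (mod 11), inverse of 37 mod 11 is 3 (check: 4 × 3 = 12 ≡ 1 (mod 11))
For equation 2: M_2 = 11, 11 ≡ 11 (mod 37), inverse of 11 mod 37 is 27 (check: 11 × 27 = 297 ≡ 1 (mod 37))
Combine: y ≡ Σ r_i×M_i×(M_i⁻¹ mod m_i) = 3×37×3 + 16×11×27 = 333 + 4752 = 5085
5085 mod 407 = 201
y ≡ 201 (mod 407)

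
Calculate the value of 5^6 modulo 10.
6 = 4 + 2 (binary 110). Repeated squaring mod 10: 5^1 ≡ 5; 5^2 ≡ 5² = 25 ≡ 5; 5^4 ≡ 5² = 25 ≡ 5. Multiply: 5^6 = 5^4 × 5^2 ≡ 5 × 5 (mod 10): 5 × 5 = 25 ≡ 5. So 5^6 ≡ 5 (mod 10).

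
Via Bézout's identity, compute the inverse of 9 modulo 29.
Extended GCD: 9(13) + 29(-4) = 1. So 9^(-1) ≡ 13 ≡ 13 (mod 29). Verify: 9 × 13 = 117 ≡ 1 (mod 29)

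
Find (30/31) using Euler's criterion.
(30/31) = 30^{15} mod 31 = -1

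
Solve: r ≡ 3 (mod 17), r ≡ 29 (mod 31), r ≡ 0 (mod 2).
M = 17 × 31 × 2 = 1054. M₁ = 62, y₁ ≡ 14 (mod 17). M₂ = 34, y₂ ≡ 21 (mod 31). M₃ = 527, y₃ ≡ 1 (mod 2). r = 3×62×14 + 29×34×21 + 0×527×1 ≡ 122 (mod 1054)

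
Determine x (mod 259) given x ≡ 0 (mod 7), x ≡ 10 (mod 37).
84

Using the Chinese Remainder Theorem:
M = product of moduli = 259
For equation 1: M_1 = 37, 37 ≡ 2 (mod 7), inverse of 37 mod 7 is 4 (check: 2 × 4 = 8 ≡ 1 (mod 7))
For equation 2: M_2 = 7, 7 ≡ 7 (mod 37), inverse of 7 mod 37 is 16 (check: 7 × 16 = 112 ≡ 1 (mod 37))
Combine: x ≡ Σ r_i×M_i×(M_i⁻¹ mod m_i) = 0×37×4 + 10×7×16 = 0 + 1120 = 1120
1120 mod 259 = 84
x ≡ 84 (mod 259)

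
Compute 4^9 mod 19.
9 = 8 + 1 (binary 1001). Repeated squaring mod 19: 4^1 ≡ 4; 4^2 ≡ 4² = 16 ≡ 16; 4^4 ≡ 16² = 256 ≡ 9; 4^8 ≡ 9² = 81 ≡ 5. Multiply: 4^9 = 4^8 × 4^1 ≡ 5 × 4 (mod 19): 5 × 4 = 20 ≡ 1. So 4^9 ≡ 1 (mod 19).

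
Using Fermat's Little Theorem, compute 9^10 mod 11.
By Fermat's Little Theorem, 9^{10} ≡ 1 (mod 11) since 11 is prime and gcd(9, 11) = 1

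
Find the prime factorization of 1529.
11 × 139

Divide by primes starting from smallest:
1529 ÷ 11 = 139
139 ÷ 139 = 1

1529 = 11 × 139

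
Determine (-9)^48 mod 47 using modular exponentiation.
Using Fermat: (-9)^{46} ≡ 1 (mod 47). 48 ≡ 2 (mod 46). So (-9)^{48} ≡ (-9)^{2} ≡ 34 (mod 47)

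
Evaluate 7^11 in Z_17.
Using repeated squaring. 11 = 8 + 2 + 1 (binary 1011). Repeated squaring mod 17: 7^1 ≡ 7; 7^2 ≡ 7² = 49 ≡ 15; 7^4 ≡ 15² = 225 ≡ 4; 7^8 ≡ 4² = 16 ≡ 16. Multiply: 7^11 = 7^8 × 7^2 × 7^1 ≡ 16 × 15 × 7 (mod 17): 16 × 15 = 240 ≡ 2; 2 × 7 = 14 ≡ 14. So 7^11 ≡ 14 (mod 17).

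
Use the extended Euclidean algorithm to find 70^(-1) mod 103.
Extended GCD: 70(-25) + 103(17) = 1. So 70^(-1) ≡ 78 ≡ 78 (mod 103). Verify: 70 × 78 = 5460 ≡ 1 (mod 103)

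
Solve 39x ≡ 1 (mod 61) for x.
39^(-1) ≡ 36 (mod 61). Verification: 39 × 36 = 1404 ≡ 1 (mod 61)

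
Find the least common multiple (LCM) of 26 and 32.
416

First find GCD(26, 32) using the Euclidean algorithm:
26 = 0 × 32 + 26
32 = 1 × 26 + 6
26 = 4 × 6 + 2
6 = 3 × 2 + 0
GCD(26, 32) = 2

LCM formula: LCM(a, b) = (a × b) / GCD(a, b)
LCM(26, 32) = (26 × 32) / 2
LCM(26, 32) = 832 / 2
LCM(26, 32) = 416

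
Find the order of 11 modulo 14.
Powers of 11 mod 14: 11^1≡11, 11^2≡9, 11^3≡1. Order = 3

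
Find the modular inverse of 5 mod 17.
5^(-1) ≡ 7 (mod 17). Verification: 5 × 7 = 35 ≡ 1 (mod 17)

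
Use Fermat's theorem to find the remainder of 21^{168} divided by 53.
44

By Fermat's Little Theorem, a^(p-1) ≡ 1 (mod p) for prime p and gcd(a, p) = 1
Here p = 53, so 21^52 ≡ 1 (mod 53)
We can reduce the exponent: 168 mod 52 = 12
So 21^168 ≡ 21^12 (mod 53)
Computing: 21^12 mod 53 = 44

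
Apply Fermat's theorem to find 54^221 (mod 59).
By Fermat: 54^{58} ≡ 1 (mod 59). 221 = 3×58 + 47. So 54^{221} ≡ 54^{47} ≡ 56 (mod 59)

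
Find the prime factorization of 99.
3^2 × 11

Divide by primes starting from smallest:
99 ÷ 3 = 33
33 ÷ 3 = 11
11 ÷ 11 = 1

99 = 3^2 × 11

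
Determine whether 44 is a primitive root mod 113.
p - 1 = 112 has prime divisors 2, 7. Check 44^(112/q) mod 113 for each: 44^(112/2) = 44^56 ≡ 1, 44^(112/7) = 44^16 ≡ 1 (mod 113). Since 44^56 ≡ 1 (mod 113), the order of 44 divides 56 (in fact the order is 8) ≠ 112, so it is not a primitive root.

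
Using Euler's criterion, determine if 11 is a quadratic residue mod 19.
By Euler's criterion: 11^{9} ≡ 1 (mod 19). Since this equals 1, 11 is a QR.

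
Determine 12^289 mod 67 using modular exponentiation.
Using Fermat: 12^{66} ≡ 1 (mod 67). 289 ≡ 25 (mod 66). So 12^{289} ≡ 12^{25} ≡ 63 (mod 67)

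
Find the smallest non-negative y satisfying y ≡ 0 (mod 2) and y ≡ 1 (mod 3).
M = 2 × 3 = 6. M₁ = 3, y₁ ≡ 1 (mod 2). M₂ = 2, y₂ ≡ 2 (mod 3). y = 0×3×1 + 1×2×2 ≡ 4 (mod 6)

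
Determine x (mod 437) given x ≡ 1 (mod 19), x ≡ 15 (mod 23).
153

Using the Chinese Remainder Theorem:
M = product of moduli = 437
For equation 1: M_1 = 23, 23 ≡ 4 (mod 19), inverse of 23 mod 19 is 5 (check: 4 × 5 = 20 ≡ 1 (mod 19))
For equation 2: M_2 = 19, 19 ≡ 19 (mod 23), inverse of 19 mod 23 is 17 (check: 19 × 17 = 323 ≡ 1 (mod 23))
Combine: x ≡ Σ r_i×M_i×(M_i⁻¹ mod m_i) = 1×23×5 + 15×19×17 = 115 + 4845 = 4960
4960 mod 437 = 153
x ≡ 153 (mod 437)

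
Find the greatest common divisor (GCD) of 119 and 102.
17

Using the Euclidean algorithm:
119 = 1 × 102 + 17
102 = 6 × 17 + 0

GCD(119, 102) = 17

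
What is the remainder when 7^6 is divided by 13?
6 = 4 + 2 (binary 110). Repeated squaring mod 13: 7^1 ≡ 7; 7^2 ≡ 7² = 49 ≡ 10; 7^4 ≡ 10² = 100 ≡ 9. Multiply: 7^6 = 7^4 × 7^2 ≡ 9 × 10 (mod 13): 9 × 10 = 90 ≡ 12. So 7^6 ≡ 12 (mod 13).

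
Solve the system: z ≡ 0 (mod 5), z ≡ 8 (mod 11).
M = 5 × 11 = 55. M₁ = 11, y₁ ≡ 1 (mod 5). M₂ = 5, y₂ ≡ 9 (mod 11). z = 0×11×1 + 8×5×9 ≡ 30 (mod 55)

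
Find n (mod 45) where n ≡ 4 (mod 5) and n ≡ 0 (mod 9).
M = 5 × 9 = 45. M₁ = 9, y₁ ≡ 4 (mod 5). M₂ = 5, y₂ ≡ 2 (mod 9). n = 4×9×4 + 0×5×2 ≡ 9 (mod 45)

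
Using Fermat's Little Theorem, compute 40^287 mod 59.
By Fermat: 40^{58} ≡ 1 (mod 59). 287 = 4×58 + 55. So 40^{287} ≡ 40^{55} ≡ 55 (mod 59)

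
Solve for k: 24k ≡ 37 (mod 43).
32

Since gcd(24, 43) = 1 divides 37, a solution exists.
Multiply both sides by the inverse of 24 mod 43:
  24^(-1) mod 43 = 9
  x ≡ 9 × 37 ≡ 333 ≡ 32 (mod 43)
Verification: 24 × 32 = 768 = 17 × 43 + 37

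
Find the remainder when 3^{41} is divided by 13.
By Fermat: 3^{12} ≡ 1 (mod 13). 41 = 3×12 + 5. So 3^{41} ≡ 3^{5} ≡ 9 (mod 13)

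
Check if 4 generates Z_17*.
p - 1 = 16 has prime divisors 2. Check 4^(16/q) mod 17 for each: 4^(16/2) = 4^8 ≡ 1 (mod 17). Since 4^8 ≡ 1 (mod 17), the order of 4 divides 8 (in fact the order is 4) ≠ 16, so it is not a primitive root.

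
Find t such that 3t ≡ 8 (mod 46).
18

Since gcd(3, 46) = 1 divides 8, a solution exists.
Multiply both sides by the inverse of 3 mod 46:
  3^(-1) mod 46 = 31
  x ≡ 31 × 8 ≡ 248 ≡ 18 (mod 46)
Verification: 3 × 18 = 54 = 1 × 46 + 8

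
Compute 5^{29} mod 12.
5

Using successive squaring:
Binary expansion of 29: 11101
Powers of 5 mod 12 (each is the square of the previous):
  5^1 ≡ 5 (mod 12)
  5^2 ≡ 5² = 25 ≡ 1 (mod 12)
  5^4 ≡ 1² = 1 ≡ 1 (mod 12)
  5^8 ≡ 1² = 1 ≡ 1 (mod 12)
  5^16 ≡ 1² = 1 ≡ 1 (mod 12)
29 = 16 + 8 + 4 + 1, so 5^29 = 5^16 × 5^8 × 5^4 × 5^1 ≡ 1 × 1 × 1 × 5 (mod 12)
Multiplying step by step:
  1 × 1 = 1 ≡ 1 (mod 12)
  1 × 1 = 1 ≡ 1 (mod 12)
  1 × 5 = 5 ≡ 5 (mod 12)
Result: 5^29 ≡ 5 (mod 12)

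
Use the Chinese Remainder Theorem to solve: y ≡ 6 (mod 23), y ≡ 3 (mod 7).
52

Using the Chinese Remainder Theorem:
M = product of moduli = 161
For equation 1: M_1 = 7, 7 ≡ 7 (mod 23), inverse of 7 mod 23 is 10 (check: 7 × 10 = 70 ≡ 1 (mod 23))
For equation 2: M_2 = 23, 23 ≡ 2 (mod 7), inverse of 23 mod 7 is 4 (check: 2 × 4 = 8 ≡ 1 (mod 7))
Combine: y ≡ Σ r_i×M_i×(M_i⁻¹ mod m_i) = 6×7×10 + 3×23×4 = 420 + 276 = 696
696 mod 161 = 52
y ≡ 52 (mod 161)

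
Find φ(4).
2

Prime factorization: 4 = 2^2
Using the formula φ(n) = n × Π(1 - 1/p) for each prime factor p:
φ(4) = 4 × (1 - 1/2)
φ(4) = 2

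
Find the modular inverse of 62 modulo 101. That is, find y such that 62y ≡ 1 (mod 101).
44

Using Extended Euclidean Algorithm:
gcd(62, 101) = 1
Bezout coefficients: 62 × 44 + 101 × -27 = 1
So 62 × 44 ≡ 1 (mod 101)
The inverse is 44 mod 101 = 44
Verification: 62 × 44 = 2728 = 27 × 101 + 1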